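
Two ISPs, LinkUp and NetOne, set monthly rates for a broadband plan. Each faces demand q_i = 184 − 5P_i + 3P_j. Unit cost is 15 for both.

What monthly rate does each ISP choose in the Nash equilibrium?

LinkUp's profit: π = (P_{LinkUp} − 15)(184 − 5P_{LinkUp} + 3P_{NetOne}).
∂π/∂P_{LinkUp} = 259 − 10P_{LinkUp} + 3P_{NetOne} = 0 ⇒ P_{LinkUp} = 25.9 + 0.3P_{NetOne}.
By symmetry P_{NetOne} = P_{LinkUp}; substituting into the reaction function, 0.7P_{LinkUp} = 25.9 and P_{LinkUp} = 37.

37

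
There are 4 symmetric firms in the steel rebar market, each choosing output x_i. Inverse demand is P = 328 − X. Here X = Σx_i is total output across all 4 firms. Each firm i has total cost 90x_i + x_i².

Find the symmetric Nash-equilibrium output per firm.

A representative firm's profit is π_i = x_i(328 − X) − 90x_i − x_i², with X = x_i + Σ_{j≠i} x_j.
First-order condition: 238 − 4x_i − Σ_{j≠i} x_j = 0.
In a symmetric equilibrium every firm chooses the same x, so Σ_{j≠i} x_j = 3x. The condition becomes 238 − 7x = 0, giving x = 238/7 = 34.

34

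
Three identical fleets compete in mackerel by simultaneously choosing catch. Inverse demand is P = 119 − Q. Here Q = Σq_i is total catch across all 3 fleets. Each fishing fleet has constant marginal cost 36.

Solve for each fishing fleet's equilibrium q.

A representative fishing fleet's profit is π_i = q_i(119 − Q) − 36q_i, with Q = q_i + Σ_{j≠i} q_j.
First-order condition: 83 − 2q_i − Σ_{j≠i} q_j = 0.
In a symmetric equilibrium every fishing fleet chooses the same q, so Σ_{j≠i} q_j = 2q. The condition becomes 83 − 4q = 0, giving q = 83/4 = 20.75.

20.75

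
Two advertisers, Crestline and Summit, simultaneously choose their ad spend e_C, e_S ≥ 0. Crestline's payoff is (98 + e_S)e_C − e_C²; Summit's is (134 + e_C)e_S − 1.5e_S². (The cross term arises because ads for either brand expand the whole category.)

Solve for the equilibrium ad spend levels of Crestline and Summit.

Expanding Crestline's payoff: 98e_C + e_Se_C − e_C².
∂π/∂e_C = 98 + e_S − 2e_C = 0, so e_C = 49 + 0.5e_S.
Likewise for Summit: e_S = 134/3 + (1/3)e_C.
Plugging e_S into Crestline's best response: e_C = 49 + 0.5(134/3 + (1/3)e_C) ⇒ (5/6)e_C = 214/3, so e_C = 85.6.
Then e_S = 134/3 + (1/3)·85.6 = 73.2.

85.6, 73.2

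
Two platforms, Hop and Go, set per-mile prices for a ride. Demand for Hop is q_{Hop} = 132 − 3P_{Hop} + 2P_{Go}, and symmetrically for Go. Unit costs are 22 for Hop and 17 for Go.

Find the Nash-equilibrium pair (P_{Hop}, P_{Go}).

48.5625, 46.6875

Hop's profit: π = (P_{Hop} − 22)(132 − 3P_{Hop} + 2P_{Go}).
∂π/∂P_{Hop} = 198 − 6P_{Hop} + 2P_{Go} = 0 ⇒ P_{Hop} = 33 + (1/3)P_{Go}.
Similarly P_{Go} = 30.5 + (1/3)P_{Hop}.
Substituting the second reaction function into the first: P_{Hop} = 33 + (1/3)(30.5 + (1/3)P_{Hop}), which gives (8/9)P_{Hop} = 259/6 ⇒ P_{Hop} = 48.5625.
Then P_{Go} = 30.5 + (1/3)·48.5625 = 46.6875.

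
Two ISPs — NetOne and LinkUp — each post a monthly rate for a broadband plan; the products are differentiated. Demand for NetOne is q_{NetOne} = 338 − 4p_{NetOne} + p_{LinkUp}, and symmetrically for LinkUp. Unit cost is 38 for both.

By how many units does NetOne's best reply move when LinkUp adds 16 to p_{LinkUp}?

NetOne's profit: π = (p_{NetOne} − 38)(338 − 4p_{NetOne} + p_{LinkUp}).
∂π/∂p_{NetOne} = 490 − 8p_{NetOne} + p_{LinkUp} = 0 ⇒ p_{NetOne} = 61.25 + 0.125p_{LinkUp}.
The reaction-function slope is 0.125, so a 16-unit rise in p_{LinkUp} moves p_{NetOne} by 0.125 × 16 = 2. NetOne's best response rises — the actions are strategic complements.

2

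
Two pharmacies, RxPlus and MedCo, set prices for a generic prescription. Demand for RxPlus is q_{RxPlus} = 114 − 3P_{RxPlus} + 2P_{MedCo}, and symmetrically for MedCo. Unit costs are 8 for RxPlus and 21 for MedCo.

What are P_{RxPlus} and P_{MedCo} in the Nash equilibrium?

RxPlus's profit: π = (P_{RxPlus} − 8)(114 − 3P_{RxPlus} + 2P_{MedCo}).
∂π/∂P_{RxPlus} = 138 − 6P_{RxPlus} + 2P_{MedCo} = 0 ⇒ P_{RxPlus} = 23 + (1/3)P_{MedCo}.
Similarly P_{MedCo} = 29.5 + (1/3)P_{RxPlus}.
Plugging P_{MedCo} into RxPlus's best response: P_{RxPlus} = 23 + (1/3)(29.5 + (1/3)P_{RxPlus}) ⇒ (8/9)P_{RxPlus} = 197/6, so P_{RxPlus} = 36.9375.
Then P_{MedCo} = 29.5 + (1/3)·36.9375 = 41.8125.

36.9375, 41.8125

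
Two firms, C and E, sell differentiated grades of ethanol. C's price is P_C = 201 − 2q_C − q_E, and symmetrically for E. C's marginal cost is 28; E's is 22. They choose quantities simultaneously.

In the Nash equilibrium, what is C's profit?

Firm C's profit: π = q_C(201 − 2q_C − q_E) − 28q_C.
∂π/∂q_C = 173 − 4q_C − q_E = 0 ⇒ q_C = 43.25 − 0.25q_E.
Similarly q_E = 44.75 − 0.25q_C.
Substituting the second reaction function into the first: q_C = 43.25 − 0.25(44.75 − 0.25q_C), which gives 0.9375q_C = 32.0625 ⇒ q_C = 34.2.
Then q_E = 44.75 − 0.25·34.2 = 36.2.
P_C = 201 − 2·34.2 − 36.2 = 96.4.
Profit = (96.4 − 28)·34.2 = 2339.28.

2339.28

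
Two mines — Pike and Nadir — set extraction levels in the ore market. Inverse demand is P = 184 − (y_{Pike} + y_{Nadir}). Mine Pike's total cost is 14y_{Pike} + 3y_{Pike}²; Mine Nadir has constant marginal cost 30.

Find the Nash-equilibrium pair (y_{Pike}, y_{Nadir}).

12.4, 70.8

Mine Pike's profit: π = y_{Pike}(184 − (y_{Pike} + y_{Nadir})) − 14y_{Pike} − 3y_{Pike}².
∂π/∂y_{Pike} = 170 − 8y_{Pike} − y_{Nadir} = 0, so y_{Pike} = 21.25 − 0.125y_{Nadir}.
For Nadir: ∂π/∂y_{Nadir} = 154 − 2y_{Nadir} − y_{Pike} = 0 ⇒ y_{Nadir} = 77 − 0.5y_{Pike}.
Substituting the second reaction function into the first: y_{Pike} = 21.25 − 0.125(77 − 0.5y_{Pike}), which gives 0.9375y_{Pike} = 11.625 ⇒ y_{Pike} = 12.4.
Then y_{Nadir} = 77 − 0.5·12.4 = 70.8.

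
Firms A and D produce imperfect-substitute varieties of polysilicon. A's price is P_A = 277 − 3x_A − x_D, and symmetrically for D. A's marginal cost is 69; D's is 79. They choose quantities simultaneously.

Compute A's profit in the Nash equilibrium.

2700

Firm A's profit: π = x_A(277 − 3x_A − x_D) − 69x_A.
∂π/∂x_A = 208 − 6x_A − x_D = 0 ⇒ x_A = 104/3 − (1/6)x_D.
Similarly x_D = 33 − (1/6)x_A.
Solving the two reaction functions simultaneously: (1 − (−1/6)(−1/6))x_A = 104/3 − (1/6)·33, so (35/36)x_A = 175/6 and x_A = 30.
Then x_D = 33 − (1/6)·30 = 28.
P_A = 277 − 3·30 − 28 = 159.
Profit = (159 − 69)·30 = 2700.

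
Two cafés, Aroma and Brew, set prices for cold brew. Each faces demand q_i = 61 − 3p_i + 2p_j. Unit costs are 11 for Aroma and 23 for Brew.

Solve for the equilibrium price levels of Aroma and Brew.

25.75, 30.25

Aroma's profit: π = (p_{Aroma} − 11)(61 − 3p_{Aroma} + 2p_{Brew}).
∂π/∂p_{Aroma} = 94 − 6p_{Aroma} + 2p_{Brew} = 0 ⇒ p_{Aroma} = 47/3 + (1/3)p_{Brew}.
Similarly p_{Brew} = 65/3 + (1/3)p_{Aroma}.
Solving the two reaction functions simultaneously: (1 − (1/3)(1/3))p_{Aroma} = 47/3 + (1/3)·(65/3), so (8/9)p_{Aroma} = 206/9 and p_{Aroma} = 25.75.
Then p_{Brew} = 65/3 + (1/3)·25.75 = 30.25.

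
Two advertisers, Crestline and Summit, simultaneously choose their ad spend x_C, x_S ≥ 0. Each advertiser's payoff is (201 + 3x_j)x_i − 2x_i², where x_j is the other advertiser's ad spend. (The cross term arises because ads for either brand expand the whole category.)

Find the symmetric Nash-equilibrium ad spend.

201

Crestline's payoff is (201 + 3x_S)x_C − 2x_C².
∂π/∂x_C = 201 + 3x_S − 4x_C = 0, so x_C = 50.25 + 0.75x_S.
Setting x_C = x_S in the reaction function: x_C = 50.25 + 0.75x_C, so x_C = 50.25 / 0.25 = 201.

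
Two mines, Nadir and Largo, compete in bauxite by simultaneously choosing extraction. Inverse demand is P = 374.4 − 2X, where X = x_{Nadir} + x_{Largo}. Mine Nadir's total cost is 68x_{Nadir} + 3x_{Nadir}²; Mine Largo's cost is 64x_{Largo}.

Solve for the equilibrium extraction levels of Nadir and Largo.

16.8, 69.2

Mine Nadir's profit: π = x_{Nadir}(374.4 − 2(x_{Nadir} + x_{Largo})) − 68x_{Nadir} − 3x_{Nadir}².
∂π/∂x_{Nadir} = 306.4 − 10x_{Nadir} − 2x_{Largo} = 0, so x_{Nadir} = 30.64 − 0.2x_{Largo}.
For Largo: ∂π/∂x_{Largo} = 310.4 − 4x_{Largo} − 2x_{Nadir} = 0 ⇒ x_{Largo} = 77.6 − 0.5x_{Nadir}.
Plugging x_{Largo} into Nadir's best response: x_{Nadir} = 30.64 − 0.2(77.6 − 0.5x_{Nadir}) ⇒ 0.9x_{Nadir} = 15.12, so x_{Nadir} = 16.8.
Then x_{Largo} = 77.6 − 0.5·16.8 = 69.2.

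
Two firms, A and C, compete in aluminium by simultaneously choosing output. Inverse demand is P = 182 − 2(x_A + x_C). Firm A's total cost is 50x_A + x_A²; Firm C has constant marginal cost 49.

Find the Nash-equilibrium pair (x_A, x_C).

13.1, 26.7

Firm A's profit: π = x_A(182 − 2(x_A + x_C)) − 50x_A − x_A².
∂π/∂x_A = 132 − 6x_A − 2x_C = 0, so x_A = 22 − (1/3)x_C.
For C: ∂π/∂x_C = 133 − 4x_C − 2x_A = 0 ⇒ x_C = 33.25 − 0.5x_A.
Solving the two reaction functions simultaneously: (1 − (−1/3)(−0.5))x_A = 22 − (1/3)·33.25, so (5/6)x_A = 131/12 and x_A = 13.1.
Then x_C = 33.25 − 0.5·13.1 = 26.7.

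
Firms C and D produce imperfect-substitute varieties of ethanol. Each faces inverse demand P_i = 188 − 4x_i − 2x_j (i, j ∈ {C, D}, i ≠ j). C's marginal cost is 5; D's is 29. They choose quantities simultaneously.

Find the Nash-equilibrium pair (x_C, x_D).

19.1, 15.1

Firm C's profit: π = x_C(188 − 4x_C − 2x_D) − 5x_C.
∂π/∂x_C = 183 − 8x_C − 2x_D = 0 ⇒ x_C = 22.875 − 0.25x_D.
Similarly x_D = 19.875 − 0.25x_C.
Plugging x_D into C's best response: x_C = 22.875 − 0.25(19.875 − 0.25x_C) ⇒ 0.9375x_C = 573/32, so x_C = 19.1.
Then x_D = 19.875 − 0.25·19.1 = 15.1.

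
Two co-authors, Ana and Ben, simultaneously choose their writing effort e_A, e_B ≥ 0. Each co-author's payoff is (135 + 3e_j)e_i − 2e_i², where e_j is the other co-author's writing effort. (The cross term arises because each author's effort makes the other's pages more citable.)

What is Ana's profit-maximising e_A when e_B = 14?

Ana's payoff is (135 + 3e_B)e_A − 2e_A².
∂π/∂e_A = 135 + 3e_B − 4e_A = 0, so e_A = 33.75 + 0.75e_B.
At e_B = 14: e_A = 33.75 + 0.75·14 = 44.25.

44.25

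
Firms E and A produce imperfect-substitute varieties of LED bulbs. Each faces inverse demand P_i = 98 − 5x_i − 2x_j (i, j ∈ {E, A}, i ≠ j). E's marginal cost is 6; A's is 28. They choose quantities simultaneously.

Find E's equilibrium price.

46.625

Firm E's profit: π = x_E(98 − 5x_E − 2x_A) − 6x_E.
∂π/∂x_E = 92 − 10x_E − 2x_A = 0 ⇒ x_E = 9.2 − 0.2x_A.
Similarly x_A = 7 − 0.2x_E.
Plugging x_A into E's best response: x_E = 9.2 − 0.2(7 − 0.2x_E) ⇒ 0.96x_E = 7.8, so x_E = 8.125.
Then x_A = 7 − 0.2·8.125 = 5.375.
P_E = 98 − 5·8.125 − 2·5.375 = 46.625.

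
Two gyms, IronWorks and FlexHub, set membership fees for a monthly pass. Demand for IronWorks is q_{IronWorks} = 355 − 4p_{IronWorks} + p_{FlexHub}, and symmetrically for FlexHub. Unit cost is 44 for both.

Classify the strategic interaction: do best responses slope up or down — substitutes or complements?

IronWorks's profit: π = (p_{IronWorks} − 44)(355 − 4p_{IronWorks} + p_{FlexHub}).
∂π/∂p_{IronWorks} = 531 − 8p_{IronWorks} + p_{FlexHub} = 0 ⇒ p_{IronWorks} = 66.375 + 0.125p_{FlexHub}.
The best-response slope dp_{IronWorks}/dp_{FlexHub} = 0.125 > 0: the reaction function is upward-sloping, so the choices are strategic complements.

strategic complements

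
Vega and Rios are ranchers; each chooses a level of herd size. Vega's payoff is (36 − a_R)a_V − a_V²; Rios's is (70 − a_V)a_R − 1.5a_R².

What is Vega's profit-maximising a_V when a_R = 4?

16

Expanding Vega's payoff: 36a_V − a_Ra_V − a_V².
∂π/∂a_V = 36 − a_R − 2a_V = 0, so a_V = 18 − 0.5a_R.
At a_R = 4: a_V = 18 − 0.5·4 = 16.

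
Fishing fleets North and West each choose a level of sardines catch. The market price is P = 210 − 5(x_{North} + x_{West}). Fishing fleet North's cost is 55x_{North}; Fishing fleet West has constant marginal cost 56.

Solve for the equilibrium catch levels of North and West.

10.4, 10.2

Fishing fleet North's profit: π = x_{North}(210 − 5(x_{North} + x_{West})) − 55x_{North}.
∂π/∂x_{North} = 155 − 10x_{North} − 5x_{West} = 0, so x_{North} = 15.5 − 0.5x_{West}.
By the same steps for West: x_{West} = 15.4 − 0.5x_{North}.
Substituting the second reaction function into the first: x_{North} = 15.5 − 0.5(15.4 − 0.5x_{North}), which gives 0.75x_{North} = 7.8 ⇒ x_{North} = 10.4.
Then x_{West} = 15.4 − 0.5·10.4 = 10.2.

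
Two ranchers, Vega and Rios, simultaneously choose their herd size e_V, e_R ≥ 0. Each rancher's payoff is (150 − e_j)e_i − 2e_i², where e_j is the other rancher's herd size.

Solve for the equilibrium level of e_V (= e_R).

Vega's payoff is (150 − e_R)e_V − 2e_V².
∂π/∂e_V = 150 − e_R − 4e_V = 0, so e_V = 37.5 − 0.25e_R.
The game is symmetric, so in equilibrium e_R = e_V: the reaction function gives 1.25e_V = 37.5, hence e_V = 30.

30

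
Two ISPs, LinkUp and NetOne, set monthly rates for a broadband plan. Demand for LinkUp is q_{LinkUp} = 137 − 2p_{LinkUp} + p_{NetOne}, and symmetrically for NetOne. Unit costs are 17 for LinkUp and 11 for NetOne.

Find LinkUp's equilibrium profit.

LinkUp's profit: π = (p_{LinkUp} − 17)(137 − 2p_{LinkUp} + p_{NetOne}).
∂π/∂p_{LinkUp} = 171 − 4p_{LinkUp} + p_{NetOne} = 0 ⇒ p_{LinkUp} = 42.75 + 0.25p_{NetOne}.
Similarly p_{NetOne} = 39.75 + 0.25p_{LinkUp}.
Solving the two reaction functions simultaneously: (1 − (0.25)(0.25))p_{LinkUp} = 42.75 + 0.25·39.75, so 0.9375p_{LinkUp} = 52.6875 and p_{LinkUp} = 56.2.
Then p_{NetOne} = 39.75 + 0.25·56.2 = 53.8.
q_{LinkUp} = 137 − 2·56.2 + 53.8 = 78.4.
Profit = (56.2 − 17)·78.4 = 3073.28.

3073.28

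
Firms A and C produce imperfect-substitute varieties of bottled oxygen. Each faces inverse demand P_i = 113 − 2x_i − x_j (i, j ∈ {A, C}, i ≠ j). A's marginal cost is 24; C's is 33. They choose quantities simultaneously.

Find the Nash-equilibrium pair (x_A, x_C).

18.4, 15.4

Firm A's profit: π = x_A(113 − 2x_A − x_C) − 24x_A.
∂π/∂x_A = 89 − 4x_A − x_C = 0 ⇒ x_A = 22.25 − 0.25x_C.
Similarly x_C = 20 − 0.25x_A.
Solving the two reaction functions simultaneously: (1 − (−0.25)(−0.25))x_A = 22.25 − 0.25·20, so 0.9375x_A = 17.25 and x_A = 18.4.
Then x_C = 20 − 0.25·18.4 = 15.4.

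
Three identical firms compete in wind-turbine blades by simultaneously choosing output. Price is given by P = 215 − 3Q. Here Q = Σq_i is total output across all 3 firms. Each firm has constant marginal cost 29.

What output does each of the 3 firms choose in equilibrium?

A representative firm's profit is π_i = q_i(215 − 3Q) − 29q_i, with Q = q_i + Σ_{j≠i} q_j.
First-order condition: 186 − 6q_i − 3Σ_{j≠i} q_j = 0.
Imposing symmetry (q_j = q for all j) turns Σ_{j≠i} q_j into 2q, so 186 = 12q and q = 15.5.

15.5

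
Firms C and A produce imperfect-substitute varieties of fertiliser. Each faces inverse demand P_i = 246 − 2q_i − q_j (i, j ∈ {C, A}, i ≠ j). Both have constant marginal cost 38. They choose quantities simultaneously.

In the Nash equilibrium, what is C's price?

Firm C's profit: π = q_C(246 − 2q_C − q_A) − 38q_C.
∂π/∂q_C = 208 − 4q_C − q_A = 0 ⇒ q_C = 52 − 0.25q_A.
The game is symmetric, so in equilibrium q_A = q_C: the reaction function gives 1.25q_C = 52, hence q_C = 41.6.
P_C = 246 − 2·41.6 − 41.6 = 121.2.

121.2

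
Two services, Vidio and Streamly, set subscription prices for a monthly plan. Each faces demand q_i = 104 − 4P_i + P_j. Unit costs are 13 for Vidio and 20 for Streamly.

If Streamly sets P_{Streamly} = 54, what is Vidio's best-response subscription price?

Vidio's profit: π = (P_{Vidio} − 13)(104 − 4P_{Vidio} + P_{Streamly}).
∂π/∂P_{Vidio} = 156 − 8P_{Vidio} + P_{Streamly} = 0 ⇒ P_{Vidio} = 19.5 + 0.125P_{Streamly}.
At P_{Streamly} = 54: P_{Vidio} = 19.5 + 0.125·54 = 26.25.

26.25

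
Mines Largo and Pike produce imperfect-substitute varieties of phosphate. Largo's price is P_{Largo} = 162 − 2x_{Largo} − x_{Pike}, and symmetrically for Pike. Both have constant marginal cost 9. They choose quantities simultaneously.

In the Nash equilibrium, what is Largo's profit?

Mine Largo's profit: π = x_{Largo}(162 − 2x_{Largo} − x_{Pike}) − 9x_{Largo}.
∂π/∂x_{Largo} = 153 − 4x_{Largo} − x_{Pike} = 0 ⇒ x_{Largo} = 38.25 − 0.25x_{Pike}.
Setting x_{Largo} = x_{Pike} in the reaction function: x_{Largo} = 38.25 − 0.25x_{Largo}, so x_{Largo} = 38.25 / 1.25 = 30.6.
P_{Largo} = 162 − 2·30.6 − 30.6 = 70.2.
Profit = (70.2 − 9)·30.6 = 1872.72.

1872.72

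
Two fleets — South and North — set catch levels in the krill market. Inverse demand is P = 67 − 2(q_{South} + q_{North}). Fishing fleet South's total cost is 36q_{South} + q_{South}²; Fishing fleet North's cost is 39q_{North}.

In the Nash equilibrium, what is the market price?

Fishing fleet South's profit: π = q_{South}(67 − 2(q_{South} + q_{North})) − 36q_{South} − q_{South}².
∂π/∂q_{South} = 31 − 6q_{South} − 2q_{North} = 0, so q_{South} = 31/6 − (1/3)q_{North}.
For North: ∂π/∂q_{North} = 28 − 4q_{North} − 2q_{South} = 0 ⇒ q_{North} = 7 − 0.5q_{South}.
Solving the two reaction functions simultaneously: (1 − (−1/3)(−0.5))q_{South} = 31/6 − (1/3)·7, so (5/6)q_{South} = 17/6 and q_{South} = 3.4.
Then q_{North} = 7 − 0.5·3.4 = 5.3.
Equilibrium price: P = 67 − 2·8.7 = 49.6.

49.6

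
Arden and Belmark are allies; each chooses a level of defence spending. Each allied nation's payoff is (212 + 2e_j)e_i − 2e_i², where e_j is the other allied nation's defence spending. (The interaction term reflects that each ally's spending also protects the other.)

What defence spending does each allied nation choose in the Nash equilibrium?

106

Arden's payoff is (212 + 2e_B)e_A − 2e_A².
∂π/∂e_A = 212 + 2e_B − 4e_A = 0, so e_A = 53 + 0.5e_B.
The game is symmetric, so in equilibrium e_B = e_A: the reaction function gives 0.5e_A = 53, hence e_A = 106.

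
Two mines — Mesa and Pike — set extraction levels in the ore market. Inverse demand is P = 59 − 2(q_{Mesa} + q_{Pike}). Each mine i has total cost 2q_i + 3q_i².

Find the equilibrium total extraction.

9.5

Mine Mesa's profit: π = q_{Mesa}(59 − 2(q_{Mesa} + q_{Pike})) − 2q_{Mesa} − 3q_{Mesa}².
∂π/∂q_{Mesa} = 57 − 10q_{Mesa} − 2q_{Pike} = 0, so q_{Mesa} = 5.7 − 0.2q_{Pike}.
The game is symmetric, so in equilibrium q_{Pike} = q_{Mesa}: the reaction function gives 1.2q_{Mesa} = 5.7, hence q_{Mesa} = 4.75.
Total extraction: 4.75 + 4.75 = 9.5.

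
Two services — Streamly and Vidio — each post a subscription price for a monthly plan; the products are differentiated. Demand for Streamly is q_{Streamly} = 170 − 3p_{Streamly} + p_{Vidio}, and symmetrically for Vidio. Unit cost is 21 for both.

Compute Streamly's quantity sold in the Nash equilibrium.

76.8

Streamly's profit: π = (p_{Streamly} − 21)(170 − 3p_{Streamly} + p_{Vidio}).
∂π/∂p_{Streamly} = 233 − 6p_{Streamly} + p_{Vidio} = 0 ⇒ p_{Streamly} = 233/6 + (1/6)p_{Vidio}.
The game is symmetric, so in equilibrium p_{Vidio} = p_{Streamly}: the reaction function gives (5/6)p_{Streamly} = 233/6, hence p_{Streamly} = 46.6.
q_{Streamly} = 170 − 3·46.6 + 46.6 = 76.8.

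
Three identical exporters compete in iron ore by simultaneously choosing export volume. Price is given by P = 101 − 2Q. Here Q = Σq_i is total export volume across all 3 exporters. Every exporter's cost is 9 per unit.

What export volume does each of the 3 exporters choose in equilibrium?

A representative exporter's profit is π_i = q_i(101 − 2Q) − 9q_i, with Q = q_i + Σ_{j≠i} q_j.
First-order condition: 92 − 4q_i − 2Σ_{j≠i} q_j = 0.
With identical exporters, set every q_j = q: then 92 − 4q − 4q = 0, i.e. q = 92/8 = 11.5.

11.5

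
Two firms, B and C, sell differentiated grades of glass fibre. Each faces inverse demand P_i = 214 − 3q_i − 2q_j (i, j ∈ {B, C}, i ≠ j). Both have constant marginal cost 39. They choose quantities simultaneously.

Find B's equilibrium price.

Firm B's profit: π = q_B(214 − 3q_B − 2q_C) − 39q_B.
∂π/∂q_B = 175 − 6q_B − 2q_C = 0 ⇒ q_B = 175/6 − (1/3)q_C.
Setting q_B = q_C in the reaction function: q_B = 175/6 − (1/3)q_B, so q_B = (175/6) / (4/3) = 21.875.
P_B = 214 − 3·21.875 − 2·21.875 = 104.625.

104.625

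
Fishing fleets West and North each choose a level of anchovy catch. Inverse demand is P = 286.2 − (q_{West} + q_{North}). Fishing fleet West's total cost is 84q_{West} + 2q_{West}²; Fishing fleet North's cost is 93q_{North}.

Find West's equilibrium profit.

Fishing fleet West's profit: π = q_{West}(286.2 − (q_{West} + q_{North})) − 84q_{West} − 2q_{West}².
∂π/∂q_{West} = 202.2 − 6q_{West} − q_{North} = 0, so q_{West} = 33.7 − (1/6)q_{North}.
For North: ∂π/∂q_{North} = 193.2 − 2q_{North} − q_{West} = 0 ⇒ q_{North} = 96.6 − 0.5q_{West}.
Plugging q_{North} into West's best response: q_{West} = 33.7 − (1/6)(96.6 − 0.5q_{West}) ⇒ (11/12)q_{West} = 17.6, so q_{West} = 19.2.
Then q_{North} = 96.6 − 0.5·19.2 = 87.
Price P = 286.2 − 106.2 = 180.
West's profit: (180 − 84)·19.2 − 2(19.2)² = 1105.92.

1105.92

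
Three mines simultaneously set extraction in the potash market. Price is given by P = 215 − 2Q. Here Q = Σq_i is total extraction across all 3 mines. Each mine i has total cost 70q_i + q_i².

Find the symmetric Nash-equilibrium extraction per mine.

14.5

A representative mine's profit is π_i = q_i(215 − 2Q) − 70q_i − q_i², with Q = q_i + Σ_{j≠i} q_j.
First-order condition: 145 − 6q_i − 2Σ_{j≠i} q_j = 0.
In a symmetric equilibrium every mine chooses the same q, so Σ_{j≠i} q_j = 2q. The condition becomes 145 − 10q = 0, giving q = 145/10 = 14.5.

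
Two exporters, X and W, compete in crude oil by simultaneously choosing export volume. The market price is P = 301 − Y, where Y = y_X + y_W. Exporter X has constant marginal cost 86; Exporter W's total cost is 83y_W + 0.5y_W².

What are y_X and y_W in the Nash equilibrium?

85.4, 44.2

Exporter X's profit: π = y_X(301 − (y_X + y_W)) − 86y_X.
∂π/∂y_X = 215 − 2y_X − y_W = 0, so y_X = 107.5 − 0.5y_W.
For W: ∂π/∂y_W = 218 − 3y_W − y_X = 0 ⇒ y_W = 218/3 − (1/3)y_X.
Plugging y_W into X's best response: y_X = 107.5 − 0.5(218/3 − (1/3)y_X) ⇒ (5/6)y_X = 427/6, so y_X = 85.4.
Then y_W = 218/3 − (1/3)·85.4 = 44.2.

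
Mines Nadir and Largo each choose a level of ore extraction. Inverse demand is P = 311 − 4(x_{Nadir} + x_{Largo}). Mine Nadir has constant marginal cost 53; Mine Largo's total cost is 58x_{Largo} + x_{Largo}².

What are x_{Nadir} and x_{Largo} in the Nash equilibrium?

24.5, 15.5

Mine Nadir's profit: π = x_{Nadir}(311 − 4(x_{Nadir} + x_{Largo})) − 53x_{Nadir}.
∂π/∂x_{Nadir} = 258 − 8x_{Nadir} − 4x_{Largo} = 0, so x_{Nadir} = 32.25 − 0.5x_{Largo}.
For Largo: ∂π/∂x_{Largo} = 253 − 10x_{Largo} − 4x_{Nadir} = 0 ⇒ x_{Largo} = 25.3 − 0.4x_{Nadir}.
Substituting the second reaction function into the first: x_{Nadir} = 32.25 − 0.5(25.3 − 0.4x_{Nadir}), which gives 0.8x_{Nadir} = 19.6 ⇒ x_{Nadir} = 24.5.
Then x_{Largo} = 25.3 − 0.4·24.5 = 15.5.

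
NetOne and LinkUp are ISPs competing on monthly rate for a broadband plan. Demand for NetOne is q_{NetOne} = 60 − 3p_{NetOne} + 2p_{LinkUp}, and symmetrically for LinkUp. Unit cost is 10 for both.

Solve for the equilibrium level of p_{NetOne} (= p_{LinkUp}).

NetOne's profit: π = (p_{NetOne} − 10)(60 − 3p_{NetOne} + 2p_{LinkUp}).
∂π/∂p_{NetOne} = 90 − 6p_{NetOne} + 2p_{LinkUp} = 0 ⇒ p_{NetOne} = 15 + (1/3)p_{LinkUp}.
By symmetry p_{LinkUp} = p_{NetOne}; substituting into the reaction function, (2/3)p_{NetOne} = 15 and p_{NetOne} = 22.5.

22.5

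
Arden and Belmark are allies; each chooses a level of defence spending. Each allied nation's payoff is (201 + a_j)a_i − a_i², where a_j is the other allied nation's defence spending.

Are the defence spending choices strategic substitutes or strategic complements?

Arden's payoff is (201 + a_B)a_A − a_A².
∂π/∂a_A = 201 + a_B − 2a_A = 0, so a_A = 100.5 + 0.5a_B.
The best-response slope da_A/da_B = 0.5 > 0: the reaction function is upward-sloping, so the choices are strategic complements.

strategic complements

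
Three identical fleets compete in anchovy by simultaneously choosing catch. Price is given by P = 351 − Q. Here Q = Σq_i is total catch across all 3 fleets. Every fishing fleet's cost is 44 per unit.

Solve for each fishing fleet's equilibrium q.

76.75

A representative fishing fleet's profit is π_i = q_i(351 − Q) − 44q_i, with Q = q_i + Σ_{j≠i} q_j.
First-order condition: 307 − 2q_i − Σ_{j≠i} q_j = 0.
In a symmetric equilibrium every fishing fleet chooses the same q, so Σ_{j≠i} q_j = 2q. The condition becomes 307 − 4q = 0, giving q = 307/4 = 76.75.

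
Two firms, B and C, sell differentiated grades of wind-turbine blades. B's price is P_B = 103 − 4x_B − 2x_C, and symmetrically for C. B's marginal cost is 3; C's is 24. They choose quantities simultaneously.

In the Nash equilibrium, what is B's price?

Firm B's profit: π = x_B(103 − 4x_B − 2x_C) − 3x_B.
∂π/∂x_B = 100 − 8x_B − 2x_C = 0 ⇒ x_B = 12.5 − 0.25x_C.
Similarly x_C = 9.875 − 0.25x_B.
Plugging x_C into B's best response: x_B = 12.5 − 0.25(9.875 − 0.25x_B) ⇒ 0.9375x_B = 321/32, so x_B = 10.7.
Then x_C = 9.875 − 0.25·10.7 = 7.2.
P_B = 103 − 4·10.7 − 2·7.2 = 45.8.

45.8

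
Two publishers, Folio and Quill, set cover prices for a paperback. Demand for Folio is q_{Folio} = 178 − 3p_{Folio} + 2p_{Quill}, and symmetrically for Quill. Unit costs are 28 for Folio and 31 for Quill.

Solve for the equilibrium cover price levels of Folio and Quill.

Folio's profit: π = (p_{Folio} − 28)(178 − 3p_{Folio} + 2p_{Quill}).
∂π/∂p_{Folio} = 262 − 6p_{Folio} + 2p_{Quill} = 0 ⇒ p_{Folio} = 131/3 + (1/3)p_{Quill}.
Similarly p_{Quill} = 271/6 + (1/3)p_{Folio}.
Solving the two reaction functions simultaneously: (1 − (1/3)(1/3))p_{Folio} = 131/3 + (1/3)·(271/6), so (8/9)p_{Folio} = 1057/18 and p_{Folio} = 66.0625.
Then p_{Quill} = 271/6 + (1/3)·66.0625 = 67.1875.

66.0625, 67.1875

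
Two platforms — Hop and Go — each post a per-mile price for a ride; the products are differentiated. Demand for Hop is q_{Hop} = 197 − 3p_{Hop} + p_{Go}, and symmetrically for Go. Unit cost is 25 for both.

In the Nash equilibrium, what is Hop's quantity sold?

Hop's profit: π = (p_{Hop} − 25)(197 − 3p_{Hop} + p_{Go}).
∂π/∂p_{Hop} = 272 − 6p_{Hop} + p_{Go} = 0 ⇒ p_{Hop} = 136/3 + (1/6)p_{Go}.
The game is symmetric, so in equilibrium p_{Go} = p_{Hop}: the reaction function gives (5/6)p_{Hop} = 136/3, hence p_{Hop} = 54.4.
q_{Hop} = 197 − 3·54.4 + 54.4 = 88.2.

88.2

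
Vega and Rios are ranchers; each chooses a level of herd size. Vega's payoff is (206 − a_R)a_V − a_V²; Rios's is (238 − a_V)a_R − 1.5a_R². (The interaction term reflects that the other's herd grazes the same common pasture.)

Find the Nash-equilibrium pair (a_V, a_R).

76, 54

Expanding Vega's payoff: 206a_V − a_Ra_V − a_V².
∂π/∂a_V = 206 − a_R − 2a_V = 0, so a_V = 103 − 0.5a_R.
Likewise for Rios: a_R = 238/3 − (1/3)a_V.
Plugging a_R into Vega's best response: a_V = 103 − 0.5(238/3 − (1/3)a_V) ⇒ (5/6)a_V = 190/3, so a_V = 76.
Then a_R = 238/3 − (1/3)·76 = 54.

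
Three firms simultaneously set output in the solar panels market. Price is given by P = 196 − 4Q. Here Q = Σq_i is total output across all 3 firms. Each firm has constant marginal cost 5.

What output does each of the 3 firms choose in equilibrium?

A representative firm's profit is π_i = q_i(196 − 4Q) − 5q_i, with Q = q_i + Σ_{j≠i} q_j.
First-order condition: 191 − 8q_i − 4Σ_{j≠i} q_j = 0.
With identical firms, set every q_j = q: then 191 − 8q − 8q = 0, i.e. q = 191/16 = 11.9375.

11.9375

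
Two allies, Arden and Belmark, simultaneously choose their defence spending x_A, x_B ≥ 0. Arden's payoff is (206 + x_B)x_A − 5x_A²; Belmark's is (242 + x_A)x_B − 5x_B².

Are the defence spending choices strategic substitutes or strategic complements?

strategic complements

Expanding Arden's payoff: 206x_A + x_Bx_A − 5x_A².
∂π/∂x_A = 206 + x_B − 10x_A = 0, so x_A = 20.6 + 0.1x_B.
The best-response slope dx_A/dx_B = 0.1 > 0: the reaction function is upward-sloping, so the choices are strategic complements.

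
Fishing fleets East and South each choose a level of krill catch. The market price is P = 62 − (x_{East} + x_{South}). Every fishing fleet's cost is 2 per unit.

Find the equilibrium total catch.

Fishing fleet East's profit: π = x_{East}(62 − (x_{East} + x_{South})) − 2x_{East}.
∂π/∂x_{East} = 60 − 2x_{East} − x_{South} = 0, so x_{East} = 30 − 0.5x_{South}.
By symmetry x_{South} = x_{East}; substituting into the reaction function, 1.5x_{East} = 30 and x_{East} = 20.
Total catch: 20 + 20 = 40.

40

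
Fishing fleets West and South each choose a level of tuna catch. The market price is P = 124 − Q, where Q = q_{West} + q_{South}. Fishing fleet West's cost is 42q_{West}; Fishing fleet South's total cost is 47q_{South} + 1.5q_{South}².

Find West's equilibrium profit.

1369

Fishing fleet West's profit: π = q_{West}(124 − (q_{West} + q_{South})) − 42q_{West}.
∂π/∂q_{West} = 82 − 2q_{West} − q_{South} = 0, so q_{West} = 41 − 0.5q_{South}.
For South: ∂π/∂q_{South} = 77 − 5q_{South} − q_{West} = 0 ⇒ q_{South} = 15.4 − 0.2q_{West}.
Plugging q_{South} into West's best response: q_{West} = 41 − 0.5(15.4 − 0.2q_{West}) ⇒ 0.9q_{West} = 33.3, so q_{West} = 37.
Then q_{South} = 15.4 − 0.2·37 = 8.
Price P = 124 − 45 = 79.
West's profit: (79 − 42)·37 = 1369.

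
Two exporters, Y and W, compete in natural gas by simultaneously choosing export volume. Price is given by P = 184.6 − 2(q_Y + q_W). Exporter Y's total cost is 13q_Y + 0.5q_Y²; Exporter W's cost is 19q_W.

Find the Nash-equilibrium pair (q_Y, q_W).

22.2, 30.3

Exporter Y's profit: π = q_Y(184.6 − 2(q_Y + q_W)) − 13q_Y − 0.5q_Y².
∂π/∂q_Y = 171.6 − 5q_Y − 2q_W = 0, so q_Y = 34.32 − 0.4q_W.
For W: ∂π/∂q_W = 165.6 − 4q_W − 2q_Y = 0 ⇒ q_W = 41.4 − 0.5q_Y.
Plugging q_W into Y's best response: q_Y = 34.32 − 0.4(41.4 − 0.5q_Y) ⇒ 0.8q_Y = 17.76, so q_Y = 22.2.
Then q_W = 41.4 − 0.5·22.2 = 30.3.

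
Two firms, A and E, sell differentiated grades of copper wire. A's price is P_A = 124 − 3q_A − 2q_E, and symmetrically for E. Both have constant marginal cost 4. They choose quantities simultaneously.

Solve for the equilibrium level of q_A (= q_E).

15

Firm A's profit: π = q_A(124 − 3q_A − 2q_E) − 4q_A.
∂π/∂q_A = 120 − 6q_A − 2q_E = 0 ⇒ q_A = 20 − (1/3)q_E.
The game is symmetric, so in equilibrium q_E = q_A: the reaction function gives (4/3)q_A = 20, hence q_A = 15.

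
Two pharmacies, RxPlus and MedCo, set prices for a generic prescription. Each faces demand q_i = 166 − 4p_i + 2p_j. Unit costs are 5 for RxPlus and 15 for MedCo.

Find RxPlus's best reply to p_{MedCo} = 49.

RxPlus's profit: π = (p_{RxPlus} − 5)(166 − 4p_{RxPlus} + 2p_{MedCo}).
∂π/∂p_{RxPlus} = 186 − 8p_{RxPlus} + 2p_{MedCo} = 0 ⇒ p_{RxPlus} = 23.25 + 0.25p_{MedCo}.
At p_{MedCo} = 49: p_{RxPlus} = 23.25 + 0.25·49 = 35.5.

35.5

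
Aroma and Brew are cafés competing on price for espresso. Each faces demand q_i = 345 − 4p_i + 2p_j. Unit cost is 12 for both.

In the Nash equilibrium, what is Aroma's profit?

Aroma's profit: π = (p_{Aroma} − 12)(345 − 4p_{Aroma} + 2p_{Brew}).
∂π/∂p_{Aroma} = 393 − 8p_{Aroma} + 2p_{Brew} = 0 ⇒ p_{Aroma} = 49.125 + 0.25p_{Brew}.
Setting p_{Aroma} = p_{Brew} in the reaction function: p_{Aroma} = 49.125 + 0.25p_{Aroma}, so p_{Aroma} = 49.125 / 0.75 = 65.5.
q_{Aroma} = 345 − 4·65.5 + 2·65.5 = 214.
Profit = (65.5 − 12)·214 = 11449.

11449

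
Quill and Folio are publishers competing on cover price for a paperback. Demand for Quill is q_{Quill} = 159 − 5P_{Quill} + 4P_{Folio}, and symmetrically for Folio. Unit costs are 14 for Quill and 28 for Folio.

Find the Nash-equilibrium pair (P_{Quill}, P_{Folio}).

Quill's profit: π = (P_{Quill} − 14)(159 − 5P_{Quill} + 4P_{Folio}).
∂π/∂P_{Quill} = 229 − 10P_{Quill} + 4P_{Folio} = 0 ⇒ P_{Quill} = 22.9 + 0.4P_{Folio}.
Similarly P_{Folio} = 29.9 + 0.4P_{Quill}.
Solving the two reaction functions simultaneously: (1 − (0.4)(0.4))P_{Quill} = 22.9 + 0.4·29.9, so 0.84P_{Quill} = 34.86 and P_{Quill} = 41.5.
Then P_{Folio} = 29.9 + 0.4·41.5 = 46.5.

41.5, 46.5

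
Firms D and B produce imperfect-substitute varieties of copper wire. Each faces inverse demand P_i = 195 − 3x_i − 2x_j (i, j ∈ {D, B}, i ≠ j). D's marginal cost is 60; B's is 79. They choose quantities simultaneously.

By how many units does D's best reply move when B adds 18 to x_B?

Firm D's profit: π = x_D(195 − 3x_D − 2x_B) − 60x_D.
∂π/∂x_D = 135 − 6x_D − 2x_B = 0 ⇒ x_D = 22.5 − (1/3)x_B.
The reaction-function slope is −1/3, so an 18-unit rise in x_B moves x_D by −1/3 × 18 = −6. D's best response falls — the actions are strategic substitutes.

-6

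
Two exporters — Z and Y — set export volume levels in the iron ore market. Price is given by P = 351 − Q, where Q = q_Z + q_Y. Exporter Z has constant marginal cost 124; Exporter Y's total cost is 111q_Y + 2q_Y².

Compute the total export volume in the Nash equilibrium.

Exporter Z's profit: π = q_Z(351 − (q_Z + q_Y)) − 124q_Z.
∂π/∂q_Z = 227 − 2q_Z − q_Y = 0, so q_Z = 113.5 − 0.5q_Y.
For Y: ∂π/∂q_Y = 240 − 6q_Y − q_Z = 0 ⇒ q_Y = 40 − (1/6)q_Z.
Substituting the second reaction function into the first: q_Z = 113.5 − 0.5(40 − (1/6)q_Z), which gives (11/12)q_Z = 93.5 ⇒ q_Z = 102.
Then q_Y = 40 − (1/6)·102 = 23.
Total export volume: 102 + 23 = 125.

125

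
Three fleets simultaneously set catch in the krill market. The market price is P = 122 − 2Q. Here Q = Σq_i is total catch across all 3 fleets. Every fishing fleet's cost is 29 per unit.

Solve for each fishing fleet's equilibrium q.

11.625

A representative fishing fleet's profit is π_i = q_i(122 − 2Q) − 29q_i, with Q = q_i + Σ_{j≠i} q_j.
First-order condition: 93 − 4q_i − 2Σ_{j≠i} q_j = 0.
Imposing symmetry (q_j = q for all j) turns Σ_{j≠i} q_j into 2q, so 93 = 8q and q = 11.625.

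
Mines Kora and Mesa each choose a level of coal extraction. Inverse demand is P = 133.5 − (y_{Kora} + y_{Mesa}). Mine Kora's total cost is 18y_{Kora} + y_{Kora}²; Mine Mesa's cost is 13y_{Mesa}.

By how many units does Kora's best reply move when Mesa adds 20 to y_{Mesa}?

-5

Mine Kora's profit: π = y_{Kora}(133.5 − (y_{Kora} + y_{Mesa})) − 18y_{Kora} − y_{Kora}².
∂π/∂y_{Kora} = 115.5 − 4y_{Kora} − y_{Mesa} = 0, so y_{Kora} = 28.875 − 0.25y_{Mesa}.
The reaction-function slope is −0.25, so a 20-unit rise in y_{Mesa} moves y_{Kora} by −0.25 × 20 = −5. Kora's best response falls — the actions are strategic substitutes.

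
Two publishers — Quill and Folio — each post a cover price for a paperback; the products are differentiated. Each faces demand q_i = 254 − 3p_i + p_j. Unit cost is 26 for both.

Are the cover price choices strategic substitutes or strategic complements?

Quill's profit: π = (p_{Quill} − 26)(254 − 3p_{Quill} + p_{Folio}).
∂π/∂p_{Quill} = 332 − 6p_{Quill} + p_{Folio} = 0 ⇒ p_{Quill} = 166/3 + (1/6)p_{Folio}.
The best-response slope dp_{Quill}/dp_{Folio} = 1/6 > 0: the reaction function is upward-sloping, so the choices are strategic complements.

strategic complements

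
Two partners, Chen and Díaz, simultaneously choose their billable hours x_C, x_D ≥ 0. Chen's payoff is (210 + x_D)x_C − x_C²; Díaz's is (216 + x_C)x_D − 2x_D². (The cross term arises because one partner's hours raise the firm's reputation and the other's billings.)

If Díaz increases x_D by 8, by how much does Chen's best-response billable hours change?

4

Expanding Chen's payoff: 210x_C + x_Dx_C − x_C².
∂π/∂x_C = 210 + x_D − 2x_C = 0, so x_C = 105 + 0.5x_D.
The reaction-function slope is 0.5, so an 8-unit rise in x_D moves x_C by 0.5 × 8 = 4. Chen's best response rises — the actions are strategic complements.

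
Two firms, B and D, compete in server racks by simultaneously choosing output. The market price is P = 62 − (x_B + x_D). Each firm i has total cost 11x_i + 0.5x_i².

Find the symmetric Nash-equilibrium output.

Firm B's profit: π = x_B(62 − (x_B + x_D)) − 11x_B − 0.5x_B².
∂π/∂x_B = 51 − 3x_B − x_D = 0, so x_B = 17 − (1/3)x_D.
The game is symmetric, so in equilibrium x_D = x_B: the reaction function gives (4/3)x_B = 17, hence x_B = 12.75.

12.75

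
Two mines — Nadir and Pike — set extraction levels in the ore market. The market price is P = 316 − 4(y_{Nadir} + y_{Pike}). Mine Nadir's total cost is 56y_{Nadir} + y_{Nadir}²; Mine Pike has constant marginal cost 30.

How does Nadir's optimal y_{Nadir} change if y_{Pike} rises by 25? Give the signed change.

-10

Mine Nadir's profit: π = y_{Nadir}(316 − 4(y_{Nadir} + y_{Pike})) − 56y_{Nadir} − y_{Nadir}².
∂π/∂y_{Nadir} = 260 − 10y_{Nadir} − 4y_{Pike} = 0, so y_{Nadir} = 26 − 0.4y_{Pike}.
The reaction-function slope is −0.4, so a 25-unit rise in y_{Pike} moves y_{Nadir} by −0.4 × 25 = −10. Nadir's best response falls — the actions are strategic substitutes.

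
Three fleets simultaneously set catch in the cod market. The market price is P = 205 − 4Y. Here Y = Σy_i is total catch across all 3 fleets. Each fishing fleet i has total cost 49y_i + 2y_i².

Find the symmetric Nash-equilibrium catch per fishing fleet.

7.8

A representative fishing fleet's profit is π_i = y_i(205 − 4Y) − 49y_i − 2y_i², with Y = y_i + Σ_{j≠i} y_j.
First-order condition: 156 − 12y_i − 4Σ_{j≠i} y_j = 0.
With identical fishing fleets, set every y_j = y: then 156 − 12y − 8y = 0, i.e. y = 156/20 = 7.8.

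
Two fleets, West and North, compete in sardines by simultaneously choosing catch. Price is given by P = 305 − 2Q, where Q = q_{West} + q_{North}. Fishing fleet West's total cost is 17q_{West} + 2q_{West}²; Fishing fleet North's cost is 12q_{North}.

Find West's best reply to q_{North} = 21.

Fishing fleet West's profit: π = q_{West}(305 − 2(q_{West} + q_{North})) − 17q_{West} − 2q_{West}².
∂π/∂q_{West} = 288 − 8q_{West} − 2q_{North} = 0, so q_{West} = 36 − 0.25q_{North}.
At q_{North} = 21: q_{West} = 36 − 0.25·21 = 30.75.

30.75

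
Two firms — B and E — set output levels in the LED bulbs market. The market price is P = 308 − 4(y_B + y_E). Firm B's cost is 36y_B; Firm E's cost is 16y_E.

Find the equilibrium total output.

47

Firm B's profit: π = y_B(308 − 4(y_B + y_E)) − 36y_B.
∂π/∂y_B = 272 − 8y_B − 4y_E = 0, so y_B = 34 − 0.5y_E.
By the same steps for E: y_E = 36.5 − 0.5y_B.
Substituting the second reaction function into the first: y_B = 34 − 0.5(36.5 − 0.5y_B), which gives 0.75y_B = 15.75 ⇒ y_B = 21.
Then y_E = 36.5 − 0.5·21 = 26.
Total output: 21 + 26 = 47.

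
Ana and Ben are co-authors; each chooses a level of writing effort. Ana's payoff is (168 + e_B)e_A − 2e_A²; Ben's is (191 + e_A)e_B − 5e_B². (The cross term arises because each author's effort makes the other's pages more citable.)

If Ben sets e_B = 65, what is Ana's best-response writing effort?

Expanding Ana's payoff: 168e_A + e_Be_A − 2e_A².
∂π/∂e_A = 168 + e_B − 4e_A = 0, so e_A = 42 + 0.25e_B.
At e_B = 65: e_A = 42 + 0.25·65 = 58.25.

58.25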